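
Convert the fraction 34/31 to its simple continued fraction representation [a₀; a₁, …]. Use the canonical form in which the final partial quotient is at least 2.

[1; 10, 3]

34 ÷ 31 → quotient 1, remainder 3
31 ÷ 3 → quotient 10, remainder 1
3 ÷ 1 → quotient 3, remainder 0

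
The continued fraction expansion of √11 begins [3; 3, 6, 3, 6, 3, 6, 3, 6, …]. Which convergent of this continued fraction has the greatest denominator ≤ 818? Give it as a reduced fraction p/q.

a_0 = 3: 3/1  (≤ bound)
a_1 = 3: 10/3  (≤ bound)
a_2 = 6: 63/19  (≤ bound)
a_3 = 3: 199/60  (≤ bound)
a_4 = 6: 1257/379  (≤ bound)
a_5 = 3: 3970/1197  (> 818, stop)

1257/379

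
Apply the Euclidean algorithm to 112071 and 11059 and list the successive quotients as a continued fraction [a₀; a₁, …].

[10; 7, 2, 7, 7, 2, 6]

112071 ÷ 11059 → quotient 10, remainder 1481
11059 ÷ 1481 → quotient 7, remainder 692
1481 ÷ 692 → quotient 2, remainder 97
692 ÷ 97 → quotient 7, remainder 13
97 ÷ 13 → quotient 7, remainder 6
13 ÷ 6 → quotient 2, remainder 1
6 ÷ 1 → quotient 6, remainder 0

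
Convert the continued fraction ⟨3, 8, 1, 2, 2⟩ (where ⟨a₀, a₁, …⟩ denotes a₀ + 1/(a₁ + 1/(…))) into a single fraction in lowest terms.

190/61

Use the convergent recurrence hₖ = aₖ·hₖ₋₁ + hₖ₋₂ (and likewise for the denominators kₖ):
a_0 = 3: 3/1
a_1 = 8: 25/8
a_2 = 1: 28/9
a_3 = 2: 81/26
a_4 = 2: 190/61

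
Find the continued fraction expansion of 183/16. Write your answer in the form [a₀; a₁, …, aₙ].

Apply division with remainder until the remainder is 0:
⌊183/16⌋ = 11, remainder 7
⌊16/7⌋ = 2, remainder 2
⌊7/2⌋ = 3, remainder 1
⌊2/1⌋ = 2, remainder 0

[11; 2, 3, 2]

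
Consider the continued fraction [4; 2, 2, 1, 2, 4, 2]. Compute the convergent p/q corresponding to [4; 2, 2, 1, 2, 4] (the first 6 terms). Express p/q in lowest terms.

367/83

a_0 = 4: 4/1
a_1 = 2: 9/2
a_2 = 2: 22/5
a_3 = 1: 31/7
a_4 = 2: 84/19
a_5 = 4: 367/83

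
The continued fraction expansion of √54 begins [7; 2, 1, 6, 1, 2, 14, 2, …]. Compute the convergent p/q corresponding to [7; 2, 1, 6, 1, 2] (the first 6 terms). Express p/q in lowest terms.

Build up convergents one term at a time:
a_0 = 7: 7/1
a_1 = 2: 15/2
a_2 = 1: 22/3
a_3 = 6: 147/20
a_4 = 1: 169/23
a_5 = 2: 485/66

485/66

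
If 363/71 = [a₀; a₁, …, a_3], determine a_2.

⌊363/71⌋ = 5, remainder 8
⌊71/8⌋ = 8, remainder 7
⌊8/7⌋ = 1, remainder 1

1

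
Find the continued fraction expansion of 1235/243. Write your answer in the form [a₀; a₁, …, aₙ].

[5; 12, 6, 1, 2]

Run the Euclidean algorithm, recording each quotient:
1235 ÷ 243 → quotient 5, remainder 20
243 ÷ 20 → quotient 12, remainder 3
20 ÷ 3 → quotient 6, remainder 2
3 ÷ 2 → quotient 1, remainder 1
2 ÷ 1 → quotient 2, remainder 0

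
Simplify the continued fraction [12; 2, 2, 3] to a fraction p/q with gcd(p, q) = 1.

Start with 3.
2 + 1/(3/1) = 2 + 1/3 = 7/3
2 + 1/(7/3) = 2 + 3/7 = 17/7
12 + 1/(17/7) = 12 + 7/17 = 211/17

211/17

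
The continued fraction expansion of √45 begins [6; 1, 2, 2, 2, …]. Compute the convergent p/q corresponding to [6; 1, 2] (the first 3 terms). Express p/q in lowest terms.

Start with 2.
1 + 1/(2/1) = 1 + 1/2 = 3/2
6 + 1/(3/2) = 6 + 2/3 = 20/3

20/3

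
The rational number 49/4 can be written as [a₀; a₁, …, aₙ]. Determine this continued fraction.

⌊49/4⌋ = 12, remainder 1
⌊4/1⌋ = 4, remainder 0

[12; 4]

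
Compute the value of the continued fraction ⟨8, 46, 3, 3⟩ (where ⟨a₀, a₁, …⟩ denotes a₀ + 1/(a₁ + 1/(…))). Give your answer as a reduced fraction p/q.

Start with 3.
3 + 1/(3/1) = 3 + 1/3 = 10/3
46 + 1/(10/3) = 46 + 3/10 = 463/10
8 + 1/(463/10) = 8 + 10/463 = 3714/463

3714/463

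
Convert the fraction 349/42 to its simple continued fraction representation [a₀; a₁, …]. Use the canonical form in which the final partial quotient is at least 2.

[8; 3, 4, 3]

349 = 8·42 + 13, so a_0 = 8
42 = 3·13 + 3, so a_1 = 3
13 = 4·3 + 1, so a_2 = 4
3 = 3·1 + 0, so a_3 = 3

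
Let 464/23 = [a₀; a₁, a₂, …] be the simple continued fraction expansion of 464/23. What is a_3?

⌊464/23⌋ = 20, remainder 4
⌊23/4⌋ = 5, remainder 3
⌊4/3⌋ = 1, remainder 1
⌊3/1⌋ = 3, remainder 0

3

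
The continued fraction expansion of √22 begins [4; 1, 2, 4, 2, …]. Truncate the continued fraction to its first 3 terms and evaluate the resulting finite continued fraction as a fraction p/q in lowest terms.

14/3

a_0 = 4: 4/1
a_1 = 1: 5/1
a_2 = 2: 14/3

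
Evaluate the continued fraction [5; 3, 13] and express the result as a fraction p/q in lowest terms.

a_0 = 5: 5/1
a_1 = 3: 16/3
a_2 = 13: 213/40

213/40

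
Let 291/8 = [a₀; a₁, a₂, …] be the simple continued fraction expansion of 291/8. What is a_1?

⌊291/8⌋ = 36, remainder 3
⌊8/3⌋ = 2, remainder 2

2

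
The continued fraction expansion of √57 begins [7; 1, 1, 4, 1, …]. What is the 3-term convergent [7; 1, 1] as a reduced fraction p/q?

15/2

Work from the innermost term outward:
Start with 1.
1 + 1/(1/1) = 1 + 1/1 = 2/1
7 + 1/(2/1) = 7 + 1/2 = 15/2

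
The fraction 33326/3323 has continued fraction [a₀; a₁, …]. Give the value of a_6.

2

33326 ÷ 3323 → quotient 10, remainder 96
3323 ÷ 96 → quotient 34, remainder 59
96 ÷ 59 → quotient 1, remainder 37
59 ÷ 37 → quotient 1, remainder 22
37 ÷ 22 → quotient 1, remainder 15
22 ÷ 15 → quotient 1, remainder 7
15 ÷ 7 → quotient 2, remainder 1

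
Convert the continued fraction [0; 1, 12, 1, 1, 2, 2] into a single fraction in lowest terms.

Start with 2.
2 + 1/(2/1) = 2 + 1/2 = 5/2
1 + 1/(5/2) = 1 + 2/5 = 7/5
1 + 1/(7/5) = 1 + 5/7 = 12/7
12 + 1/(12/7) = 12 + 7/12 = 151/12
1 + 1/(151/12) = 1 + 12/151 = 163/151
0 + 1/(163/151) = 0 + 151/163 = 151/163

151/163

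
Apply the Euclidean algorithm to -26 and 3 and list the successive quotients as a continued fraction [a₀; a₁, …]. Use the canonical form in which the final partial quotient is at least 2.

[-9; 3]

⌊-26/3⌋ = -9, remainder 1
⌊3/1⌋ = 3, remainder 0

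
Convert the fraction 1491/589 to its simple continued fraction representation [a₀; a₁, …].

[2; 1, 1, 7, 2, 5, 1, 2]

Apply division with remainder until the remainder is 0:
⌊1491/589⌋ = 2, remainder 313
⌊589/313⌋ = 1, remainder 276
⌊313/276⌋ = 1, remainder 37
⌊276/37⌋ = 7, remainder 17
⌊37/17⌋ = 2, remainder 3
⌊17/3⌋ = 5, remainder 2
⌊3/2⌋ = 1, remainder 1
⌊2/1⌋ = 2, remainder 0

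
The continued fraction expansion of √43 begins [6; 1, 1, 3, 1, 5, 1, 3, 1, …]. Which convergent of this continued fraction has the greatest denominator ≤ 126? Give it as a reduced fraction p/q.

400/61

a_0 = 6: 6/1  (≤ bound)
a_1 = 1: 7/1  (≤ bound)
a_2 = 1: 13/2  (≤ bound)
a_3 = 3: 46/7  (≤ bound)
a_4 = 1: 59/9  (≤ bound)
a_5 = 5: 341/52  (≤ bound)
a_6 = 1: 400/61  (≤ bound)
a_7 = 3: 1541/235  (> 126, stop)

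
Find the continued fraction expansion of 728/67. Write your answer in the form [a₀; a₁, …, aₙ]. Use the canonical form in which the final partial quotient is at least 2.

[10; 1, 6, 2, 4]

728 = 10·67 + 58, so a_0 = 10
67 = 1·58 + 9, so a_1 = 1
58 = 6·9 + 4, so a_2 = 6
9 = 2·4 + 1, so a_3 = 2
4 = 4·1 + 0, so a_4 = 4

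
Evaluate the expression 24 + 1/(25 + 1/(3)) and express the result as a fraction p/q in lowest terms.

1827/76

a_0 = 24: 24/1
a_1 = 25: 601/25
a_2 = 3: 1827/76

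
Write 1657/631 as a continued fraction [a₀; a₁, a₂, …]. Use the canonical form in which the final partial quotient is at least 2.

1657 = 2·631 + 395, so a_0 = 2
631 = 1·395 + 236, so a_1 = 1
395 = 1·236 + 159, so a_2 = 1
236 = 1·159 + 77, so a_3 = 1
159 = 2·77 + 5, so a_4 = 2
77 = 15·5 + 2, so a_5 = 15
5 = 2·2 + 1, so a_6 = 2
2 = 2·1 + 0, so a_7 = 2

[2; 1, 1, 1, 2, 15, 2, 2]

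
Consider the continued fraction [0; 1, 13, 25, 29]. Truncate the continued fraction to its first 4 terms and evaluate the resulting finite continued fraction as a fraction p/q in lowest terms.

Start with 25.
13 + 1/(25/1) = 13 + 1/25 = 326/25
1 + 1/(326/25) = 1 + 25/326 = 351/326
0 + 1/(351/326) = 0 + 326/351 = 326/351

326/351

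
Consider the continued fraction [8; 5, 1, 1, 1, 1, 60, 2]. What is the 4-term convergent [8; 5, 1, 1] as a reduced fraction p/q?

90/11

Starting at the tail and folding back:
Start with 1.
1 + 1/(1/1) = 1 + 1/1 = 2/1
5 + 1/(2/1) = 5 + 1/2 = 11/2
8 + 1/(11/2) = 8 + 2/11 = 90/11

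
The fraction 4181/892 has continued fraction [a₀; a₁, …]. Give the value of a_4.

13

⌊4181/892⌋ = 4, remainder 613
⌊892/613⌋ = 1, remainder 279
⌊613/279⌋ = 2, remainder 55
⌊279/55⌋ = 5, remainder 4
⌊55/4⌋ = 13, remainder 3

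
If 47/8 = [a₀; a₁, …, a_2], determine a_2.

47 ÷ 8 → quotient 5, remainder 7
8 ÷ 7 → quotient 1, remainder 1
7 ÷ 1 → quotient 7, remainder 0

7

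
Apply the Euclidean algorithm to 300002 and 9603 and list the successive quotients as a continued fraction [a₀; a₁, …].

[31; 4, 6, 3, 2, 3, 15]

Apply division with remainder until the remainder is 0:
300002 = 31·9603 + 2309, so a_0 = 31
9603 = 4·2309 + 367, so a_1 = 4
2309 = 6·367 + 107, so a_2 = 6
367 = 3·107 + 46, so a_3 = 3
107 = 2·46 + 15, so a_4 = 2
46 = 3·15 + 1, so a_5 = 3
15 = 15·1 + 0, so a_6 = 15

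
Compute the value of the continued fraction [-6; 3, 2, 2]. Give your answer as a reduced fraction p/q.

Use the convergent recurrence hₖ = aₖ·hₖ₋₁ + hₖ₋₂ (and likewise for the denominators kₖ):
a_0 = -6: -6/1
a_1 = 3: -17/3
a_2 = 2: -40/7
a_3 = 2: -97/17

-97/17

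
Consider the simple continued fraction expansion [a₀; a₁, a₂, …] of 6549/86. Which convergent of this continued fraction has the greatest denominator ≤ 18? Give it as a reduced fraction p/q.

List convergents until the denominator exceeds the bound:
a_0 = 76: 76/1  (≤ bound)
a_1 = 6: 457/6  (≤ bound)
a_2 = 1: 533/7  (≤ bound)
a_3 = 1: 990/13  (≤ bound)
a_4 = 1: 1523/20  (> 18, stop)

990/13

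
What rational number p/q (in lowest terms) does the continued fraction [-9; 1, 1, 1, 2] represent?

Use the convergent recurrence hₖ = aₖ·hₖ₋₁ + hₖ₋₂ (and likewise for the denominators kₖ):
a_0 = -9: -9/1
a_1 = 1: -8/1
a_2 = 1: -17/2
a_3 = 1: -25/3
a_4 = 2: -67/8

-67/8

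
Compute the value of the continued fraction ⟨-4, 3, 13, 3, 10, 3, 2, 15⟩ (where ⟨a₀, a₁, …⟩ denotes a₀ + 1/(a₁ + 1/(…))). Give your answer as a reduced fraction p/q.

Use the convergent recurrence hₖ = aₖ·hₖ₋₁ + hₖ₋₂ (and likewise for the denominators kₖ):
a_0 = -4: -4/1
a_1 = 3: -11/3
a_2 = 13: -147/40
a_3 = 3: -452/123
a_4 = 10: -4667/1270
a_5 = 3: -14453/3933
a_6 = 2: -33573/9136
a_7 = 15: -518048/140973

-518048/140973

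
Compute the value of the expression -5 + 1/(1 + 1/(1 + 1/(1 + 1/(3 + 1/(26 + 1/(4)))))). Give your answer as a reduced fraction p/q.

a_0 = -5: -5/1
a_1 = 1: -4/1
a_2 = 1: -9/2
a_3 = 1: -13/3
a_4 = 3: -48/11
a_5 = 26: -1261/289
a_6 = 4: -5092/1167

-5092/1167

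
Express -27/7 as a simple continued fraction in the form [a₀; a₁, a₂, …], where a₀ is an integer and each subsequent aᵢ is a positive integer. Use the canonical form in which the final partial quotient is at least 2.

[-4; 7]

Repeatedly divide and take the remainder:
⌊-27/7⌋ = -4, remainder 1
⌊7/1⌋ = 7, remainder 0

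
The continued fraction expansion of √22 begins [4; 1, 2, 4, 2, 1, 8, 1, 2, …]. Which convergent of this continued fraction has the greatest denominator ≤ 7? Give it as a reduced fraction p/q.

List convergents until the denominator exceeds the bound:
a_0 = 4: 4/1  (≤ bound)
a_1 = 1: 5/1  (≤ bound)
a_2 = 2: 14/3  (≤ bound)
a_3 = 4: 61/13  (> 7, stop)

14/3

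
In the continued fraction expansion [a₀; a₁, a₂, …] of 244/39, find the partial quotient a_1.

244 = 6·39 + 10, so a_0 = 6
39 = 3·10 + 9, so a_1 = 3

3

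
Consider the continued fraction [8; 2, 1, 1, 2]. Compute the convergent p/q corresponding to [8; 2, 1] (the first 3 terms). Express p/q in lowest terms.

25/3

Use the convergent recurrence hₖ = aₖ·hₖ₋₁ + hₖ₋₂ (and likewise for the denominators kₖ):
a_0 = 8: 8/1
a_1 = 2: 17/2
a_2 = 1: 25/3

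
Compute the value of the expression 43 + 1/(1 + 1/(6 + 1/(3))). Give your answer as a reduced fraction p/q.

Use the convergent recurrence hₖ = aₖ·hₖ₋₁ + hₖ₋₂ (and likewise for the denominators kₖ):
a_0 = 43: 43/1
a_1 = 1: 44/1
a_2 = 6: 307/7
a_3 = 3: 965/22

965/22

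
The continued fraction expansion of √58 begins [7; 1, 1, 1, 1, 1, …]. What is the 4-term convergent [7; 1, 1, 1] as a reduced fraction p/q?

Start with 1.
1 + 1/(1/1) = 1 + 1/1 = 2/1
1 + 1/(2/1) = 1 + 1/2 = 3/2
7 + 1/(3/2) = 7 + 2/3 = 23/3

23/3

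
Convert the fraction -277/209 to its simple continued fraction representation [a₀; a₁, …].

[-2; 1, 2, 13, 1, 1, 2]

Apply division with remainder until the remainder is 0:
-277 ÷ 209 → quotient -2, remainder 141
209 ÷ 141 → quotient 1, remainder 68
141 ÷ 68 → quotient 2, remainder 5
68 ÷ 5 → quotient 13, remainder 3
5 ÷ 3 → quotient 1, remainder 2
3 ÷ 2 → quotient 1, remainder 1
2 ÷ 1 → quotient 2, remainder 0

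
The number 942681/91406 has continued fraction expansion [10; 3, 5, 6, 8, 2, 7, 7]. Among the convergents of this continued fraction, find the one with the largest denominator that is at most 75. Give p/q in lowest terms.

165/16

a_0 = 10: 10/1  (≤ bound)
a_1 = 3: 31/3  (≤ bound)
a_2 = 5: 165/16  (≤ bound)
a_3 = 6: 1021/99  (> 75, stop)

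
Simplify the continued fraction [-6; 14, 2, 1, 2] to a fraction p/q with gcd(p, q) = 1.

-682/115

a_0 = -6: -6/1
a_1 = 14: -83/14
a_2 = 2: -172/29
a_3 = 1: -255/43
a_4 = 2: -682/115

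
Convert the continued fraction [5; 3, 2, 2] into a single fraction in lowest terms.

90/17

a_0 = 5: 5/1
a_1 = 3: 16/3
a_2 = 2: 37/7
a_3 = 2: 90/17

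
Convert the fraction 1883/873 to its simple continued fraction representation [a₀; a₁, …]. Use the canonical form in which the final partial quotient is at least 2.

⌊1883/873⌋ = 2, remainder 137
⌊873/137⌋ = 6, remainder 51
⌊137/51⌋ = 2, remainder 35
⌊51/35⌋ = 1, remainder 16
⌊35/16⌋ = 2, remainder 3
⌊16/3⌋ = 5, remainder 1
⌊3/1⌋ = 3, remainder 0

[2; 6, 2, 1, 2, 5, 3]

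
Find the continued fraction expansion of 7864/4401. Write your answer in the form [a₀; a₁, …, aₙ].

[1; 1, 3, 1, 2, 4, 14, 5]

Repeatedly divide and take the remainder:
7864 = 1·4401 + 3463, so a_0 = 1
4401 = 1·3463 + 938, so a_1 = 1
3463 = 3·938 + 649, so a_2 = 3
938 = 1·649 + 289, so a_3 = 1
649 = 2·289 + 71, so a_4 = 2
289 = 4·71 + 5, so a_5 = 4
71 = 14·5 + 1, so a_6 = 14
5 = 5·1 + 0, so a_7 = 5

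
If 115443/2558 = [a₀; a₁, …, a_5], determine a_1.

7

115443 ÷ 2558 → quotient 45, remainder 333
2558 ÷ 333 → quotient 7, remainder 227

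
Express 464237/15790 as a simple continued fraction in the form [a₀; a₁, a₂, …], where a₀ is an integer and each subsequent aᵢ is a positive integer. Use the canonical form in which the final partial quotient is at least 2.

464237 = 29·15790 + 6327, so a_0 = 29
15790 = 2·6327 + 3136, so a_1 = 2
6327 = 2·3136 + 55, so a_2 = 2
3136 = 57·55 + 1, so a_3 = 57
55 = 55·1 + 0, so a_4 = 55

[29; 2, 2, 57, 55]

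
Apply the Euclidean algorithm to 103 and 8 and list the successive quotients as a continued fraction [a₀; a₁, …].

103 ÷ 8 → quotient 12, remainder 7
8 ÷ 7 → quotient 1, remainder 1
7 ÷ 1 → quotient 7, remainder 0

[12; 1, 7]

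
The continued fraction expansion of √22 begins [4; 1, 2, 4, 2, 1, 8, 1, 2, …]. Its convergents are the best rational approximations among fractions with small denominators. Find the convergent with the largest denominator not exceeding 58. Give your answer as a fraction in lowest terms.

197/42

a_0 = 4: 4/1  (≤ bound)
a_1 = 1: 5/1  (≤ bound)
a_2 = 2: 14/3  (≤ bound)
a_3 = 4: 61/13  (≤ bound)
a_4 = 2: 136/29  (≤ bound)
a_5 = 1: 197/42  (≤ bound)
a_6 = 8: 1712/365  (> 58, stop)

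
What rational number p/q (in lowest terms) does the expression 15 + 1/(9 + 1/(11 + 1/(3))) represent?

Use the convergent recurrence hₖ = aₖ·hₖ₋₁ + hₖ₋₂ (and likewise for the denominators kₖ):
a_0 = 15: 15/1
a_1 = 9: 136/9
a_2 = 11: 1511/100
a_3 = 3: 4669/309

4669/309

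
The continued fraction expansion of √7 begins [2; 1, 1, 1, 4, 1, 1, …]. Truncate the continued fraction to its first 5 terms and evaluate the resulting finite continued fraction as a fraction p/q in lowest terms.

Use the convergent recurrence hₖ = aₖ·hₖ₋₁ + hₖ₋₂ (and likewise for the denominators kₖ):
a_0 = 2: 2/1
a_1 = 1: 3/1
a_2 = 1: 5/2
a_3 = 1: 8/3
a_4 = 4: 37/14

37/14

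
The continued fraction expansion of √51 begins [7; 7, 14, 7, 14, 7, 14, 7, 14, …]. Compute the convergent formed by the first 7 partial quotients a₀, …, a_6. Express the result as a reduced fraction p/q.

a_0 = 7: 7/1
a_1 = 7: 50/7
a_2 = 14: 707/99
a_3 = 7: 4999/700
a_4 = 14: 70693/9899
a_5 = 7: 499850/69993
a_6 = 14: 7068593/989801

7068593/989801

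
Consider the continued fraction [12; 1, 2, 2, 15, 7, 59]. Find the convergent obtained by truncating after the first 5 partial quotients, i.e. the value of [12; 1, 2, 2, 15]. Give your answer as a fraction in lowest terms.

Work from the innermost term outward:
Start with 15.
2 + 1/(15/1) = 2 + 1/15 = 31/15
2 + 1/(31/15) = 2 + 15/31 = 77/31
1 + 1/(77/31) = 1 + 31/77 = 108/77
12 + 1/(108/77) = 12 + 77/108 = 1373/108

1373/108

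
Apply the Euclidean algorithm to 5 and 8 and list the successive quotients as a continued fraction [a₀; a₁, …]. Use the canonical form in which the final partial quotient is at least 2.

5 ÷ 8 → quotient 0, remainder 5
8 ÷ 5 → quotient 1, remainder 3
5 ÷ 3 → quotient 1, remainder 2
3 ÷ 2 → quotient 1, remainder 1
2 ÷ 1 → quotient 2, remainder 0

[0; 1, 1, 1, 2]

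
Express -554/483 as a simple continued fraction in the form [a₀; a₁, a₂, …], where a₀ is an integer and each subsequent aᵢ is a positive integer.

[-2; 1, 5, 1, 4, 14]

-554 ÷ 483 → quotient -2, remainder 412
483 ÷ 412 → quotient 1, remainder 71
412 ÷ 71 → quotient 5, remainder 57
71 ÷ 57 → quotient 1, remainder 14
57 ÷ 14 → quotient 4, remainder 1
14 ÷ 1 → quotient 14, remainder 0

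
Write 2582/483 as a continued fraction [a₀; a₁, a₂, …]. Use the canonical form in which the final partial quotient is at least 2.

Apply division with remainder until the remainder is 0:
2582 ÷ 483 → quotient 5, remainder 167
483 ÷ 167 → quotient 2, remainder 149
167 ÷ 149 → quotient 1, remainder 18
149 ÷ 18 → quotient 8, remainder 5
18 ÷ 5 → quotient 3, remainder 3
5 ÷ 3 → quotient 1, remainder 2
3 ÷ 2 → quotient 1, remainder 1
2 ÷ 1 → quotient 2, remainder 0

[5; 2, 1, 8, 3, 1, 1, 2]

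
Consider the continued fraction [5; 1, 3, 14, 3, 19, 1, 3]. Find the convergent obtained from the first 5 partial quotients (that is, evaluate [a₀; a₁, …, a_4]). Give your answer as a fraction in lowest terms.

1007/175

Start with 3.
14 + 1/(3/1) = 14 + 1/3 = 43/3
3 + 1/(43/3) = 3 + 3/43 = 132/43
1 + 1/(132/43) = 1 + 43/132 = 175/132
5 + 1/(175/132) = 5 + 132/175 = 1007/175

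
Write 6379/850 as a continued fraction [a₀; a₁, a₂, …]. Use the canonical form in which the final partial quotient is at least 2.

[7; 1, 1, 52, 1, 1, 1, 2]

Apply division with remainder until the remainder is 0:
6379 = 7·850 + 429, so a_0 = 7
850 = 1·429 + 421, so a_1 = 1
429 = 1·421 + 8, so a_2 = 1
421 = 52·8 + 5, so a_3 = 52
8 = 1·5 + 3, so a_4 = 1
5 = 1·3 + 2, so a_5 = 1
3 = 1·2 + 1, so a_6 = 1
2 = 2·1 + 0, so a_7 = 2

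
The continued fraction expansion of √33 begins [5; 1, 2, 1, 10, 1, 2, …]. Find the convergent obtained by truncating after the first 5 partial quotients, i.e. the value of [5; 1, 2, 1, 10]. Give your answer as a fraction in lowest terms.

Build up convergents one term at a time:
a_0 = 5: 5/1
a_1 = 1: 6/1
a_2 = 2: 17/3
a_3 = 1: 23/4
a_4 = 10: 247/43

247/43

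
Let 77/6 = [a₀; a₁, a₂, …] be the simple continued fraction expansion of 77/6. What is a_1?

1

⌊77/6⌋ = 12, remainder 5
⌊6/5⌋ = 1, remainder 1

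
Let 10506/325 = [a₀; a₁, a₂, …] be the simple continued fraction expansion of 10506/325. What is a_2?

15

10506 = 32·325 + 106, so a_0 = 32
325 = 3·106 + 7, so a_1 = 3
106 = 15·7 + 1, so a_2 = 15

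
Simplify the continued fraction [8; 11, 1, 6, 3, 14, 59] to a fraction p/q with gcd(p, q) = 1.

Work from the innermost term outward:
Start with 59.
14 + 1/(59/1) = 14 + 1/59 = 827/59
3 + 1/(827/59) = 3 + 59/827 = 2540/827
6 + 1/(2540/827) = 6 + 827/2540 = 16067/2540
1 + 1/(16067/2540) = 1 + 2540/16067 = 18607/16067
11 + 1/(18607/16067) = 11 + 16067/18607 = 220744/18607
8 + 1/(220744/18607) = 8 + 18607/220744 = 1784559/220744

1784559/220744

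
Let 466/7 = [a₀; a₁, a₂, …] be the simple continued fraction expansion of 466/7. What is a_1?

⌊466/7⌋ = 66, remainder 4
⌊7/4⌋ = 1, remainder 3

1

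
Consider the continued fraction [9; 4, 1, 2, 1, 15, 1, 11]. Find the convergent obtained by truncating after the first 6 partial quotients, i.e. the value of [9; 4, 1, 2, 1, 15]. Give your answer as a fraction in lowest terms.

Work from the innermost term outward:
Start with 15.
1 + 1/(15/1) = 1 + 1/15 = 16/15
2 + 1/(16/15) = 2 + 15/16 = 47/16
1 + 1/(47/16) = 1 + 16/47 = 63/47
4 + 1/(63/47) = 4 + 47/63 = 299/63
9 + 1/(299/63) = 9 + 63/299 = 2754/299

2754/299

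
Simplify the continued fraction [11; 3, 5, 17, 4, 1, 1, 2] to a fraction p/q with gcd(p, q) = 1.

72458/6405

Start with 2.
1 + 1/(2/1) = 1 + 1/2 = 3/2
1 + 1/(3/2) = 1 + 2/3 = 5/3
4 + 1/(5/3) = 4 + 3/5 = 23/5
17 + 1/(23/5) = 17 + 5/23 = 396/23
5 + 1/(396/23) = 5 + 23/396 = 2003/396
3 + 1/(2003/396) = 3 + 396/2003 = 6405/2003
11 + 1/(6405/2003) = 11 + 2003/6405 = 72458/6405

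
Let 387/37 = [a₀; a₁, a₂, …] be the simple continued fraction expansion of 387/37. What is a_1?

2

⌊387/37⌋ = 10, remainder 17
⌊37/17⌋ = 2, remainder 3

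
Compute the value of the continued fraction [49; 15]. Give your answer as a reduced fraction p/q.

736/15

Work from the innermost term outward:
Start with 15.
49 + 1/(15/1) = 49 + 1/15 = 736/15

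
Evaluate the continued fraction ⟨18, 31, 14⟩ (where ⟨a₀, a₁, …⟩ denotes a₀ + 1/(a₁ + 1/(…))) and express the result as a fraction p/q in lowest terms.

7844/435

Build up convergents one term at a time:
a_0 = 18: 18/1
a_1 = 31: 559/31
a_2 = 14: 7844/435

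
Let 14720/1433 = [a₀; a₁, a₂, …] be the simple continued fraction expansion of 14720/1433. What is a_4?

14

Run the Euclidean algorithm, recording each quotient:
14720 = 10·1433 + 390, so a_0 = 10
1433 = 3·390 + 263, so a_1 = 3
390 = 1·263 + 127, so a_2 = 1
263 = 2·127 + 9, so a_3 = 2
127 = 14·9 + 1, so a_4 = 14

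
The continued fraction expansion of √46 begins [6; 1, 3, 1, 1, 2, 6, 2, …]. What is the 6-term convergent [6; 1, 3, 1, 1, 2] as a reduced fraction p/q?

156/23

a_0 = 6: 6/1
a_1 = 1: 7/1
a_2 = 3: 27/4
a_3 = 1: 34/5
a_4 = 1: 61/9
a_5 = 2: 156/23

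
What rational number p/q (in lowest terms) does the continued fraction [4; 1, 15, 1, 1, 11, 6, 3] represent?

36152/7319

Build up convergents one term at a time:
a_0 = 4: 4/1
a_1 = 1: 5/1
a_2 = 15: 79/16
a_3 = 1: 84/17
a_4 = 1: 163/33
a_5 = 11: 1877/380
a_6 = 6: 11425/2313
a_7 = 3: 36152/7319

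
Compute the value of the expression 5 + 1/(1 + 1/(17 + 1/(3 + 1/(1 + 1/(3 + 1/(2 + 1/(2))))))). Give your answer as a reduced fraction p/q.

Start with 2.
2 + 1/(2/1) = 2 + 1/2 = 5/2
3 + 1/(5/2) = 3 + 2/5 = 17/5
1 + 1/(17/5) = 1 + 5/17 = 22/17
3 + 1/(22/17) = 3 + 17/22 = 83/22
17 + 1/(83/22) = 17 + 22/83 = 1433/83
1 + 1/(1433/83) = 1 + 83/1433 = 1516/1433
5 + 1/(1516/1433) = 5 + 1433/1516 = 9013/1516

9013/1516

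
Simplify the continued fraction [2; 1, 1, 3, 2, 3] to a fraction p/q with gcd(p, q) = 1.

141/55

Starting at the tail and folding back:
Start with 3.
2 + 1/(3/1) = 2 + 1/3 = 7/3
3 + 1/(7/3) = 3 + 3/7 = 24/7
1 + 1/(24/7) = 1 + 7/24 = 31/24
1 + 1/(31/24) = 1 + 24/31 = 55/31
2 + 1/(55/31) = 2 + 31/55 = 141/55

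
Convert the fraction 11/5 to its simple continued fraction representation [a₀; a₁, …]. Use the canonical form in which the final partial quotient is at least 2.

11 = 2·5 + 1, so a_0 = 2
5 = 5·1 + 0, so a_1 = 5

[2; 5]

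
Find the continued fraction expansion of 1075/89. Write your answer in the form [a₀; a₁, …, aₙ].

[12; 12, 1, 2, 2]

Run the Euclidean algorithm, recording each quotient:
1075 ÷ 89 → quotient 12, remainder 7
89 ÷ 7 → quotient 12, remainder 5
7 ÷ 5 → quotient 1, remainder 2
5 ÷ 2 → quotient 2, remainder 1
2 ÷ 1 → quotient 2, remainder 0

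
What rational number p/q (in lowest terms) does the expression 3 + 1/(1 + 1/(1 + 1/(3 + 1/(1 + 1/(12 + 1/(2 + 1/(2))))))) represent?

2109/593

Start with 2.
2 + 1/(2/1) = 2 + 1/2 = 5/2
12 + 1/(5/2) = 12 + 2/5 = 62/5
1 + 1/(62/5) = 1 + 5/62 = 67/62
3 + 1/(67/62) = 3 + 62/67 = 263/67
1 + 1/(263/67) = 1 + 67/263 = 330/263
1 + 1/(330/263) = 1 + 263/330 = 593/330
3 + 1/(593/330) = 3 + 330/593 = 2109/593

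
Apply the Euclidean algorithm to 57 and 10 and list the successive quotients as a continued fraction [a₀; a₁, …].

[5; 1, 2, 3]

⌊57/10⌋ = 5, remainder 7
⌊10/7⌋ = 1, remainder 3
⌊7/3⌋ = 2, remainder 1
⌊3/1⌋ = 3, remainder 0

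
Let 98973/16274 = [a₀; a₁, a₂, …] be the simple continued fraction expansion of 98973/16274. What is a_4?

25

98973 = 6·16274 + 1329, so a_0 = 6
16274 = 12·1329 + 326, so a_1 = 12
1329 = 4·326 + 25, so a_2 = 4
326 = 13·25 + 1, so a_3 = 13
25 = 25·1 + 0, so a_4 = 25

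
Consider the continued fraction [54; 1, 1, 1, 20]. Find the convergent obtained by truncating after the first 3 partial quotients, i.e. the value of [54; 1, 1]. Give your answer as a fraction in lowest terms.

Work from the innermost term outward:
Start with 1.
1 + 1/(1/1) = 1 + 1/1 = 2/1
54 + 1/(2/1) = 54 + 1/2 = 109/2

109/2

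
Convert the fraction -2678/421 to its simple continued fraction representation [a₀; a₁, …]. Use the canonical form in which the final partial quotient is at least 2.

[-7; 1, 1, 1, 3, 2, 1, 11]

Run the Euclidean algorithm, recording each quotient:
-2678 = -7·421 + 269, so a_0 = -7
421 = 1·269 + 152, so a_1 = 1
269 = 1·152 + 117, so a_2 = 1
152 = 1·117 + 35, so a_3 = 1
117 = 3·35 + 12, so a_4 = 3
35 = 2·12 + 11, so a_5 = 2
12 = 1·11 + 1, so a_6 = 1
11 = 11·1 + 0, so a_7 = 11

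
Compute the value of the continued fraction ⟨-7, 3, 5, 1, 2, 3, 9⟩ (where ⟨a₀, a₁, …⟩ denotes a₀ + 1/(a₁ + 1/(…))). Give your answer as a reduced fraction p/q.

Build up convergents one term at a time:
a_0 = -7: -7/1
a_1 = 3: -20/3
a_2 = 5: -107/16
a_3 = 1: -127/19
a_4 = 2: -361/54
a_5 = 3: -1210/181
a_6 = 9: -11251/1683

-11251/1683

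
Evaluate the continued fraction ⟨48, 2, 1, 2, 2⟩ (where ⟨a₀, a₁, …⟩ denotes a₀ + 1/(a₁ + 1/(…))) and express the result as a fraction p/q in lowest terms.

919/19

Work from the innermost term outward:
Start with 2.
2 + 1/(2/1) = 2 + 1/2 = 5/2
1 + 1/(5/2) = 1 + 2/5 = 7/5
2 + 1/(7/5) = 2 + 5/7 = 19/7
48 + 1/(19/7) = 48 + 7/19 = 919/19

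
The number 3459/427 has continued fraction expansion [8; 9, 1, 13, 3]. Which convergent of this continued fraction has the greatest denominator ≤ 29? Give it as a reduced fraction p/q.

List convergents until the denominator exceeds the bound:
a_0 = 8: 8/1  (≤ bound)
a_1 = 9: 73/9  (≤ bound)
a_2 = 1: 81/10  (≤ bound)
a_3 = 13: 1126/139  (> 29, stop)

81/10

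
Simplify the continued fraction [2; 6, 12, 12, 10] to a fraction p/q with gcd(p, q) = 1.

19248/8893

Work from the innermost term outward:
Start with 10.
12 + 1/(10/1) = 12 + 1/10 = 121/10
12 + 1/(121/10) = 12 + 10/121 = 1462/121
6 + 1/(1462/121) = 6 + 121/1462 = 8893/1462
2 + 1/(8893/1462) = 2 + 1462/8893 = 19248/8893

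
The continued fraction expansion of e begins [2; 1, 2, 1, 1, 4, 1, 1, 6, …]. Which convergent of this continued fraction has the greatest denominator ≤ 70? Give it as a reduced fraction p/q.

106/39

a_0 = 2: 2/1  (≤ bound)
a_1 = 1: 3/1  (≤ bound)
a_2 = 2: 8/3  (≤ bound)
a_3 = 1: 11/4  (≤ bound)
a_4 = 1: 19/7  (≤ bound)
a_5 = 4: 87/32  (≤ bound)
a_6 = 1: 106/39  (≤ bound)
a_7 = 1: 193/71  (> 70, stop)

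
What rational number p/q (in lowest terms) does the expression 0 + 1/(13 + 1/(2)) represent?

2/27

Work from the innermost term outward:
Start with 2.
13 + 1/(2/1) = 13 + 1/2 = 27/2
0 + 1/(27/2) = 0 + 2/27 = 2/27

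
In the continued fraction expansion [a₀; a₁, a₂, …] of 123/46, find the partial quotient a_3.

Apply division with remainder until the remainder is 0:
⌊123/46⌋ = 2, remainder 31
⌊46/31⌋ = 1, remainder 15
⌊31/15⌋ = 2, remainder 1
⌊15/1⌋ = 15, remainder 0

15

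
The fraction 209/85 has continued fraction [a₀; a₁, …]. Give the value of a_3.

Repeatedly divide and take the remainder:
209 = 2·85 + 39, so a_0 = 2
85 = 2·39 + 7, so a_1 = 2
39 = 5·7 + 4, so a_2 = 5
7 = 1·4 + 3, so a_3 = 1

1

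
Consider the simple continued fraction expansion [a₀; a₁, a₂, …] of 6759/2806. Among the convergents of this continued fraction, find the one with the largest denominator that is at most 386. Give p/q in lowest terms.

330/137

a_0 = 2: 2/1  (≤ bound)
a_1 = 2: 5/2  (≤ bound)
a_2 = 2: 12/5  (≤ bound)
a_3 = 4: 53/22  (≤ bound)
a_4 = 6: 330/137  (≤ bound)
a_5 = 6: 2033/844  (> 386, stop)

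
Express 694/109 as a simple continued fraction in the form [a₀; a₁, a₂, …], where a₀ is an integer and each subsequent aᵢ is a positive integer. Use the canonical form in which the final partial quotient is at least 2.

Apply division with remainder until the remainder is 0:
694 ÷ 109 → quotient 6, remainder 40
109 ÷ 40 → quotient 2, remainder 29
40 ÷ 29 → quotient 1, remainder 11
29 ÷ 11 → quotient 2, remainder 7
11 ÷ 7 → quotient 1, remainder 4
7 ÷ 4 → quotient 1, remainder 3
4 ÷ 3 → quotient 1, remainder 1
3 ÷ 1 → quotient 3, remainder 0

[6; 2, 1, 2, 1, 1, 1, 3]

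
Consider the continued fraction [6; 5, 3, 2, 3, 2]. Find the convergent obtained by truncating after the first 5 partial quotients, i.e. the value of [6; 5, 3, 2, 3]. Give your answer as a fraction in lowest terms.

786/127

Start with 3.
2 + 1/(3/1) = 2 + 1/3 = 7/3
3 + 1/(7/3) = 3 + 3/7 = 24/7
5 + 1/(24/7) = 5 + 7/24 = 127/24
6 + 1/(127/24) = 6 + 24/127 = 786/127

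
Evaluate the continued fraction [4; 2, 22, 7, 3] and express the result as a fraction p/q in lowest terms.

Build up convergents one term at a time:
a_0 = 4: 4/1
a_1 = 2: 9/2
a_2 = 22: 202/45
a_3 = 7: 1423/317
a_4 = 3: 4471/996

4471/996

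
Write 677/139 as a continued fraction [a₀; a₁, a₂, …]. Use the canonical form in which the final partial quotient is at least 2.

677 ÷ 139 → quotient 4, remainder 121
139 ÷ 121 → quotient 1, remainder 18
121 ÷ 18 → quotient 6, remainder 13
18 ÷ 13 → quotient 1, remainder 5
13 ÷ 5 → quotient 2, remainder 3
5 ÷ 3 → quotient 1, remainder 2
3 ÷ 2 → quotient 1, remainder 1
2 ÷ 1 → quotient 2, remainder 0

[4; 1, 6, 1, 2, 1, 1, 2]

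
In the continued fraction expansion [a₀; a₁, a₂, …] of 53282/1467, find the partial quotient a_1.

Run the Euclidean algorithm, recording each quotient:
53282 = 36·1467 + 470, so a_0 = 36
1467 = 3·470 + 57, so a_1 = 3

3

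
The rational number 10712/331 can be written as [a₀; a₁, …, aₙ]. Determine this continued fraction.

10712 = 32·331 + 120, so a_0 = 32
331 = 2·120 + 91, so a_1 = 2
120 = 1·91 + 29, so a_2 = 1
91 = 3·29 + 4, so a_3 = 3
29 = 7·4 + 1, so a_4 = 7
4 = 4·1 + 0, so a_5 = 4

[32; 2, 1, 3, 7, 4]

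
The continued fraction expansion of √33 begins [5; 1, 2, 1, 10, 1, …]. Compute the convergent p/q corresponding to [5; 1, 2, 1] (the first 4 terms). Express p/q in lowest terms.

23/4

Work from the innermost term outward:
Start with 1.
2 + 1/(1/1) = 2 + 1/1 = 3/1
1 + 1/(3/1) = 1 + 1/3 = 4/3
5 + 1/(4/3) = 5 + 3/4 = 23/4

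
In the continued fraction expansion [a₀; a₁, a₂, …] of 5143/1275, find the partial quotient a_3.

⌊5143/1275⌋ = 4, remainder 43
⌊1275/43⌋ = 29, remainder 28
⌊43/28⌋ = 1, remainder 15
⌊28/15⌋ = 1, remainder 13

1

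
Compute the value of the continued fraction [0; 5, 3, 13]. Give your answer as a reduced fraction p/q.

Start with 13.
3 + 1/(13/1) = 3 + 1/13 = 40/13
5 + 1/(40/13) = 5 + 13/40 = 213/40
0 + 1/(213/40) = 0 + 40/213 = 40/213

40/213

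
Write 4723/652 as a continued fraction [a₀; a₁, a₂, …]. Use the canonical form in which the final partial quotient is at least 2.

Run the Euclidean algorithm, recording each quotient:
4723 = 7·652 + 159, so a_0 = 7
652 = 4·159 + 16, so a_1 = 4
159 = 9·16 + 15, so a_2 = 9
16 = 1·15 + 1, so a_3 = 1
15 = 15·1 + 0, so a_4 = 15

[7; 4, 9, 1, 15]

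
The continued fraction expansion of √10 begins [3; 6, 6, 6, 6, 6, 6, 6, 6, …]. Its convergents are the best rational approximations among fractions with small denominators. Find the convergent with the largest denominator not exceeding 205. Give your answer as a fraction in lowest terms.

117/37

a_0 = 3: 3/1  (≤ bound)
a_1 = 6: 19/6  (≤ bound)
a_2 = 6: 117/37  (≤ bound)
a_3 = 6: 721/228  (> 205, stop)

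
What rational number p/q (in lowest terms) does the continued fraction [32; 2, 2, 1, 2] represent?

a_0 = 32: 32/1
a_1 = 2: 65/2
a_2 = 2: 162/5
a_3 = 1: 227/7
a_4 = 2: 616/19

616/19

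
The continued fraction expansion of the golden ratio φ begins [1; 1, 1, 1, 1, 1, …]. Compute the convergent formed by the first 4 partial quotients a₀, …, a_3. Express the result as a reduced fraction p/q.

Build up convergents one term at a time:
a_0 = 1: 1/1
a_1 = 1: 2/1
a_2 = 1: 3/2
a_3 = 1: 5/3

5/3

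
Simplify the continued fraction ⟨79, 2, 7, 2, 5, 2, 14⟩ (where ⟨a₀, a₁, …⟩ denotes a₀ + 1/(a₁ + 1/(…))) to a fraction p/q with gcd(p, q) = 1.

438905/5523

Collapse the nested fraction from the inside out:
Start with 14.
2 + 1/(14/1) = 2 + 1/14 = 29/14
5 + 1/(29/14) = 5 + 14/29 = 159/29
2 + 1/(159/29) = 2 + 29/159 = 347/159
7 + 1/(347/159) = 7 + 159/347 = 2588/347
2 + 1/(2588/347) = 2 + 347/2588 = 5523/2588
79 + 1/(5523/2588) = 79 + 2588/5523 = 438905/5523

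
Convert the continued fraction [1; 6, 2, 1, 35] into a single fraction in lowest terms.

a_0 = 1: 1/1
a_1 = 6: 7/6
a_2 = 2: 15/13
a_3 = 1: 22/19
a_4 = 35: 785/678

785/678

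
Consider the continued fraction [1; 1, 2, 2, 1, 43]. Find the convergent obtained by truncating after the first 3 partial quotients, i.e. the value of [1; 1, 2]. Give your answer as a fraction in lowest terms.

a_0 = 1: 1/1
a_1 = 1: 2/1
a_2 = 2: 5/3

5/3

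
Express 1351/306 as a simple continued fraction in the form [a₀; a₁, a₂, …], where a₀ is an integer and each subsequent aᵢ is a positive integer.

Apply division with remainder until the remainder is 0:
1351 ÷ 306 → quotient 4, remainder 127
306 ÷ 127 → quotient 2, remainder 52
127 ÷ 52 → quotient 2, remainder 23
52 ÷ 23 → quotient 2, remainder 6
23 ÷ 6 → quotient 3, remainder 5
6 ÷ 5 → quotient 1, remainder 1
5 ÷ 1 → quotient 5, remainder 0

[4; 2, 2, 2, 3, 1, 5]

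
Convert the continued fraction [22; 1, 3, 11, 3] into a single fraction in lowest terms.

3163/139

Build up convergents one term at a time:
a_0 = 22: 22/1
a_1 = 1: 23/1
a_2 = 3: 91/4
a_3 = 11: 1024/45
a_4 = 3: 3163/139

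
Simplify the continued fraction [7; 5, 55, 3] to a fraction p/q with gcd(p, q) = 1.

5997/833

a_0 = 7: 7/1
a_1 = 5: 36/5
a_2 = 55: 1987/276
a_3 = 3: 5997/833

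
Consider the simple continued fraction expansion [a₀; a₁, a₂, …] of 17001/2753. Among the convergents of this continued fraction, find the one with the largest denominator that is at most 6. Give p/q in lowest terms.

37/6

a_0 = 6: 6/1  (≤ bound)
a_1 = 5: 31/5  (≤ bound)
a_2 = 1: 37/6  (≤ bound)
a_3 = 2: 105/17  (> 6, stop)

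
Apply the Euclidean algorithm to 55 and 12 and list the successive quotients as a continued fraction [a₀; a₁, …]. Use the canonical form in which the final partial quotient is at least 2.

[4; 1, 1, 2, 2]

55 = 4·12 + 7, so a_0 = 4
12 = 1·7 + 5, so a_1 = 1
7 = 1·5 + 2, so a_2 = 1
5 = 2·2 + 1, so a_3 = 2
2 = 2·1 + 0, so a_4 = 2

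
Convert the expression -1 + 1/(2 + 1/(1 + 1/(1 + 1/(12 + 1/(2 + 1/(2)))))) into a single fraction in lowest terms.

Collapse the nested fraction from the inside out:
Start with 2.
2 + 1/(2/1) = 2 + 1/2 = 5/2
12 + 1/(5/2) = 12 + 2/5 = 62/5
1 + 1/(62/5) = 1 + 5/62 = 67/62
1 + 1/(67/62) = 1 + 62/67 = 129/67
2 + 1/(129/67) = 2 + 67/129 = 325/129
-1 + 1/(325/129) = -1 + 129/325 = -196/325

-196/325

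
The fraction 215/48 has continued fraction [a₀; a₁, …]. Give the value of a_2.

11

Apply division with remainder until the remainder is 0:
215 ÷ 48 → quotient 4, remainder 23
48 ÷ 23 → quotient 2, remainder 2
23 ÷ 2 → quotient 11, remainder 1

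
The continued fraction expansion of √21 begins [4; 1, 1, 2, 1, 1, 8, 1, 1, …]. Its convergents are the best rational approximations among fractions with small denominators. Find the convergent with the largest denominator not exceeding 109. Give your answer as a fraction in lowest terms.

List convergents until the denominator exceeds the bound:
a_0 = 4: 4/1  (≤ bound)
a_1 = 1: 5/1  (≤ bound)
a_2 = 1: 9/2  (≤ bound)
a_3 = 2: 23/5  (≤ bound)
a_4 = 1: 32/7  (≤ bound)
a_5 = 1: 55/12  (≤ bound)
a_6 = 8: 472/103  (≤ bound)
a_7 = 1: 527/115  (> 109, stop)

472/103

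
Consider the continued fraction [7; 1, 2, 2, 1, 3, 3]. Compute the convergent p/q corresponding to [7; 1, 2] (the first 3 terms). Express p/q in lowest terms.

23/3

Starting at the tail and folding back:
Start with 2.
1 + 1/(2/1) = 1 + 1/2 = 3/2
7 + 1/(3/2) = 7 + 2/3 = 23/3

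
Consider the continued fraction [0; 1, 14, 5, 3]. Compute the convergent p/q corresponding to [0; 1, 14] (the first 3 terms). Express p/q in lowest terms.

14/15

a_0 = 0: 0/1
a_1 = 1: 1/1
a_2 = 14: 14/15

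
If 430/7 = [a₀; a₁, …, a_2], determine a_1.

⌊430/7⌋ = 61, remainder 3
⌊7/3⌋ = 2, remainder 1

2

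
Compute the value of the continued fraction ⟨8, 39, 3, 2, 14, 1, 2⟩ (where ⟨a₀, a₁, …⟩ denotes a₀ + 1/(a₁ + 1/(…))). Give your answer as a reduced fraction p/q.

Start with 2.
1 + 1/(2/1) = 1 + 1/2 = 3/2
14 + 1/(3/2) = 14 + 2/3 = 44/3
2 + 1/(44/3) = 2 + 3/44 = 91/44
3 + 1/(91/44) = 3 + 44/91 = 317/91
39 + 1/(317/91) = 39 + 91/317 = 12454/317
8 + 1/(12454/317) = 8 + 317/12454 = 99949/12454

99949/12454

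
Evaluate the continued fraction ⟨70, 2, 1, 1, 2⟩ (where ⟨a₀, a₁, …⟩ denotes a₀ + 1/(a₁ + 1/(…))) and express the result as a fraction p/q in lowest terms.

Compute successive convergents:
a_0 = 70: 70/1
a_1 = 2: 141/2
a_2 = 1: 211/3
a_3 = 1: 352/5
a_4 = 2: 915/13

915/13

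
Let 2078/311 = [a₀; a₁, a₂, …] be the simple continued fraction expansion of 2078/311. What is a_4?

14

2078 = 6·311 + 212, so a_0 = 6
311 = 1·212 + 99, so a_1 = 1
212 = 2·99 + 14, so a_2 = 2
99 = 7·14 + 1, so a_3 = 7
14 = 14·1 + 0, so a_4 = 14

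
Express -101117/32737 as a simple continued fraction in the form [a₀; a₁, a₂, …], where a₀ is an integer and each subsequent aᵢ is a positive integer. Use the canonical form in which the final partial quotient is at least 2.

⌊-101117/32737⌋ = -4, remainder 29831
⌊32737/29831⌋ = 1, remainder 2906
⌊29831/2906⌋ = 10, remainder 771
⌊2906/771⌋ = 3, remainder 593
⌊771/593⌋ = 1, remainder 178
⌊593/178⌋ = 3, remainder 59
⌊178/59⌋ = 3, remainder 1
⌊59/1⌋ = 59, remainder 0

[-4; 1, 10, 3, 1, 3, 3, 59]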